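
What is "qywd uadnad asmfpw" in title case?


Input string: 'qywd uadnad asmfpw'
Operation: capitalize first letter of each word
Word transformations: 'qywd'->'Qywd', 'uadnad'->'Uadnad', 'asmfpw'->'Asmfpw'
Result: Qywd Uadnad Asmfpw


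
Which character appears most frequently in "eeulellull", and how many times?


Input: 'eeulellull'
Operation: tally each character
Counts: 'e':3, 'l':5, 'u':2
Maximum: 'l' appears 5 times


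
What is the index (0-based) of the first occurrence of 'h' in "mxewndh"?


Input string: 'mxewndh'
Target: 'h'
Scanning left to right: s[0]='m', s[1]='x', s[2]='e', s[3]='w', s[4]='n', s[5]='d', s[6]='h'
First match at index: 6


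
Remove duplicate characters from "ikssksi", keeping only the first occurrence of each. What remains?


Input: 'ikssksi'
Operation: keep first occurrence of each character
Scan: s[0]='i' new -> keep; s[1]='k' new -> keep; s[2]='s' new -> keep; s[3]='s' seen -> skip; s[4]='k' seen -> skip; s[5]='s' seen -> skip; s[6]='i' seen -> skip
Result: iks


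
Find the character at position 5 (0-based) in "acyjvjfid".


Input string: 'acyjvjfid'
Operation: get character at index 5
Index mapping: s[0]='a', s[1]='c', s[2]='y', s[3]='j', s[4]='v', s[5]='j'
Result: 'j'


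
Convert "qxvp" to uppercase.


Input string: 'qxvp'
Operation: convert each letter to uppercase
Mapping: 'q'->'Q', 'x'->'X', 'v'->'V', 'p'->'P'
Result: QXVP


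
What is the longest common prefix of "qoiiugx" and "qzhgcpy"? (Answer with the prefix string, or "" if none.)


String 1: 'qoiiugx'
String 2: 'qzhgcpy'
Compare position by position:
pos 0: 'q' vs 'q' match
pos 1: 'o' vs 'z' differ -> stop
Longest common prefix: "q" (length 1)


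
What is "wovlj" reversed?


Input string: 'wovlj'
Operation: reverse character order
Original order: 'w' -> 'o' -> 'v' -> 'l' -> 'j'
Reversed order: 'j' -> 'l' -> 'v' -> 'o' -> 'w'
Result: jlvow


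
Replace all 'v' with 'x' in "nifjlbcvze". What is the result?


Input string: 'nifjlbcvze'
Operation: replace 'v' with 'x'
Positions of 'v': 7
After replacement: nifjlbcxze


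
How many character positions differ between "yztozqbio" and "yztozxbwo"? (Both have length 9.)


String 1: 'yztozqbio'
String 2: 'yztozxbwo'
Compare each position: pos 0: 'y'=='y', pos 1: 'z'=='z', pos 2: 't'=='t', pos 3: 'o'=='o', pos 4: 'z'=='z', pos 5: 'q'!='x', pos 6: 'b'=='b', pos 7: 'i'!='w', pos 8: 'o'=='o'
Differing positions: 2
Hamming distance: 2


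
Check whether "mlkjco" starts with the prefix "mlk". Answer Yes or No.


Input string: 'mlkjco'
Prefix to check: 'mlk'
First 3 characters of input: 'mlk'
Match: True
Result: Yes


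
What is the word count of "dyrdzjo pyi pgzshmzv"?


Input string: 'dyrdzjo pyi pgzshmzv'
Operation: split by spaces
Words found: 'dyrdzjo', 'pyi', 'pgzshmzv'
Word count: 3


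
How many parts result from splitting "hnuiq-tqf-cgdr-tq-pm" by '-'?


Input string: 'hnuiq-tqf-cgdr-tq-pm'
Delimiter: '-'
Split result: 'hnuiq', 'tqf', 'cgdr', 'tq', 'pm'
Number of parts: 5


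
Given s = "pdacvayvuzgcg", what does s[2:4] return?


Input string: 'pdacvayvuzgcg'
Operation: slice [2:4]
Extract characters: s[2]='a', s[3]='c'
Result: ac


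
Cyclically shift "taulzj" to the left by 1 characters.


Input: 'taulzj', shift = 1
Operation: split at index 1 and swap parts
Front part s[0:1] = 't'
Back part s[1:] = 'aulzj'
Rotated = back + front = 'aulzj' + 't'
Result: aulzjt


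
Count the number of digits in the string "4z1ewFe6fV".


Input string: '4z1ewFe6fV'
Operation: count digit characters (0-9)
Scan: '4'(digit), 'z', '1'(digit), 'e', 'w', 'F', 'e', '6'(digit), 'f', 'V'
Digits found: 3
Result: 3


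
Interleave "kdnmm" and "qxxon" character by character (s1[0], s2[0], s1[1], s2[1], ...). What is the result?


String 1: 'kdnmm'
String 2: 'qxxon'
Operation: alternate characters
Pairs: 'k'+'q', 'd'+'x', 'n'+'x', 'm'+'o', 'm'+'n'
Result: kqdxnxmomn


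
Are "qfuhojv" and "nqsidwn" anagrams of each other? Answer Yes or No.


String 1: 'qfuhojv' -> sorted: 'fhjoquv'
String 2: 'nqsidwn' -> sorted: 'dinnqsw'
Compare sorted forms: 'fhjoquv' != 'dinnqsw'
Anagram: No


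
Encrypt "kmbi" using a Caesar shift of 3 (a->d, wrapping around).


Input: 'kmbi', shift = 3
Operation: for each letter, (position + 3) mod 26
Mapping: 'k'(10+3=13)->'n', 'm'(12+3=15)->'p', 'b'(1+3=4)->'e', 'i'(8+3=11)->'l'
Result: npel


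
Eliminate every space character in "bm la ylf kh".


Input string: 'bm la ylf kh'
Operation: remove all spaces
Words: 'bm', 'la', 'ylf', 'kh'
Join without spaces: bmlaylfkh


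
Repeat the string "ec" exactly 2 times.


Input string: 'ec'
Operation: repeat 2 times
Concatenation: 'ec' + 'ec'
Result: ecec


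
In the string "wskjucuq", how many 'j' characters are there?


Input string: 'wskjucuq'
Target character: 'j'
Scan each position: s[3]='j'
Matches found at indices: 3
Total: 1


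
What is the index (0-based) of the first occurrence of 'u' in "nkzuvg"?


Input string: 'nkzuvg'
Target: 'u'
Scanning left to right: s[0]='n', s[1]='k', s[2]='z', s[3]='u'
First match at index: 3


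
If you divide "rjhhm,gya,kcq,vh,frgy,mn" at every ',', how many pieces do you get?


Input string: 'rjhhm,gya,kcq,vh,frgy,mn'
Delimiter: ','
Split result: 'rjhhm', 'gya', 'kcq', 'vh', 'frgy', 'mn'
Number of parts: 6


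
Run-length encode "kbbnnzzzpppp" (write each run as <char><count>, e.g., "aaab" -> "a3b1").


Input: 'kbbnnzzzpppp'
Operation: identify consecutive runs
Runs: 'k' -> k1, 'bb' -> b2, 'nn' -> n2, 'zzz' -> z3, 'pppp' -> p4
Encoded: k1b2n2z3p4


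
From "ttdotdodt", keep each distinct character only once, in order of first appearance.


Input: 'ttdotdodt'
Operation: keep first occurrence of each character
Scan: s[0]='t' new -> keep; s[1]='t' seen -> skip; s[2]='d' new -> keep; s[3]='o' new -> keep; s[4]='t' seen -> skip; s[5]='d' seen -> skip; s[6]='o' seen -> skip; s[7]='d' seen -> skip; s[8]='t' seen -> skip
Result: tdo


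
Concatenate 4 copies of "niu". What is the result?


Input string: 'niu'
Operation: repeat 4 times
Concatenation: 'niu' + 'niu' + 'niu' + 'niu'
Result: niuniuniuniu


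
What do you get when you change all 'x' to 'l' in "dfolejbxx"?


Input string: 'dfolejbxx'
Operation: replace 'x' with 'l'
Positions of 'x': 7, 8
After replacement: dfolejbll


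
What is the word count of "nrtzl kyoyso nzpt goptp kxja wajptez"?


Input string: 'nrtzl kyoyso nzpt goptp kxja wajptez'
Operation: split by spaces
Words found: 'nrtzl', 'kyoyso', 'nzpt', 'goptp', 'kxja', 'wajptez'
Word count: 6


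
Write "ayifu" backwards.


Input string: 'ayifu'
Operation: reverse character order
Original order: 'a' -> 'y' -> 'i' -> 'f' -> 'u'
Reversed order: 'u' -> 'f' -> 'i' -> 'y' -> 'a'
Result: ufiya


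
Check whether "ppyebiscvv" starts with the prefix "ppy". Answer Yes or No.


Input string: 'ppyebiscvv'
Prefix to check: 'ppy'
First 3 characters of input: 'ppy'
Match: True
Result: Yes


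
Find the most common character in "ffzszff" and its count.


Input: 'ffzszff'
Operation: tally each character
Counts: 'f':4, 's':1, 'z':2
Maximum: 'f' appears 4 times


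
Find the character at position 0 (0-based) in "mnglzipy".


Input string: 'mnglzipy'
Operation: get character at index 0
Index mapping: s[0]='m'
Result: 'm'


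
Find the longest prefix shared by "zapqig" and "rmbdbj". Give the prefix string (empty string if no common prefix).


String 1: 'zapqig'
String 2: 'rmbdbj'
Compare position by position:
pos 0: 'z' vs 'r' differ -> stop
Longest common prefix: "" (length 0)


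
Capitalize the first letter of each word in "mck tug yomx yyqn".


Input string: 'mck tug yomx yyqn'
Operation: capitalize first letter of each word
Word transformations: 'mck'->'Mck', 'tug'->'Tug', 'yomx'->'Yomx', 'yyqn'->'Yyqn'
Result: Mck Tug Yomx Yyqn


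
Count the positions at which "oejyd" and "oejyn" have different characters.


String 1: 'oejyd'
String 2: 'oejyn'
Compare each position: pos 0: 'o'=='o', pos 1: 'e'=='e', pos 2: 'j'=='j', pos 3: 'y'=='y', pos 4: 'd'!='n'
Differing positions: 1
Hamming distance: 1


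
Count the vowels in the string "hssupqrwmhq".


Input string: 'hssupqrwmhq'
Operation: count vowels (a, e, i, o, u)
Scan: s[0]='h', s[1]='s', s[2]='s', s[3]='u' (vowel), s[4]='p', s[5]='q', s[6]='r', s[7]='w', s[8]='m', s[9]='h', s[10]='q'
Vowels found: 1
Result: 1


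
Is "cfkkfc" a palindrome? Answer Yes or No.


Input string: 'cfkkfc'
Reversed: 'cfkkfc'
Compare pairs: s[0]='c' vs s[5]='c' (match), s[1]='f' vs s[4]='f' (match), s[2]='k' vs s[3]='k' (match)
Palindrome: Yes


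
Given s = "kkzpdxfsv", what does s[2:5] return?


Input string: 'kkzpdxfsv'
Operation: slice [2:5]
Extract characters: s[2]='z', s[3]='p', s[4]='d'
Result: zpd


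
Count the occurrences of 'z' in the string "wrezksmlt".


Input string: 'wrezksmlt'
Target character: 'z'
Scan each position: s[3]='z'
Matches found at indices: 3
Total: 1


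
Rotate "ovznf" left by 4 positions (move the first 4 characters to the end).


Input: 'ovznf', shift = 4
Operation: split at index 4 and swap parts
Front part s[0:4] = 'ovzn'
Back part s[4:] = 'f'
Rotated = back + front = 'f' + 'ovzn'
Result: fovzn


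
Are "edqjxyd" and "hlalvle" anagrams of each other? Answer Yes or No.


String 1: 'edqjxyd' -> sorted: 'ddejqxy'
String 2: 'hlalvle' -> sorted: 'aehlllv'
Compare sorted forms: 'ddejqxy' != 'aehlllv'
Anagram: No


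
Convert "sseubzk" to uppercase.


Input string: 'sseubzk'
Operation: convert each letter to uppercase
Mapping: 's'->'S', 's'->'S', 'e'->'E', 'u'->'U', 'b'->'B', 'z'->'Z', 'k'->'K'
Result: SSEUBZK


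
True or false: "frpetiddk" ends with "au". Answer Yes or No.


Input string: 'frpetiddk'
Suffix to check: 'au'
Last 2 characters of input: 'dk'
Match: False
Result: No


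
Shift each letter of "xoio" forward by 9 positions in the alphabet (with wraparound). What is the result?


Input: 'xoio', shift = 9
Operation: for each letter, (position + 9) mod 26
Mapping: 'x'(23+9=32, 32 mod 26=6)->'g', 'o'(14+9=23)->'x', 'i'(8+9=17)->'r', 'o'(14+9=23)->'x'
Result: gxrx


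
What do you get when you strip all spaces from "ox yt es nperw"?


Input string: 'ox yt es nperw'
Operation: remove all spaces
Words: 'ox', 'yt', 'es', 'nperw'
Join without spaces: oxytesnperw


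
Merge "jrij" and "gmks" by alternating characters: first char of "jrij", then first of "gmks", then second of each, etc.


String 1: 'jrij'
String 2: 'gmks'
Operation: alternate characters
Pairs: 'j'+'g', 'r'+'m', 'i'+'k', 'j'+'s'
Result: jgrmikjs


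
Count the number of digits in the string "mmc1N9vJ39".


Input string: 'mmc1N9vJ39'
Operation: count digit characters (0-9)
Scan: 'm', 'm', 'c', '1'(digit), 'N', '9'(digit), 'v', 'J', '3'(digit), '9'(digit)
Digits found: 4
Result: 4


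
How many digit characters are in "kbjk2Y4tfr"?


Input string: 'kbjk2Y4tfr'
Operation: count digit characters (0-9)
Scan: 'k', 'b', 'j', 'k', '2'(digit), 'Y', '4'(digit), 't', 'f', 'r'
Digits found: 2
Result: 2


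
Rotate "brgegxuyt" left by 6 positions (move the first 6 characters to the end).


Input: 'brgegxuyt', shift = 6
Operation: split at index 6 and swap parts
Front part s[0:6] = 'brgegx'
Back part s[6:] = 'uyt'
Rotated = back + front = 'uyt' + 'brgegx'
Result: uytbrgegx


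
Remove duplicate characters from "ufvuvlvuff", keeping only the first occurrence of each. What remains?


Input: 'ufvuvlvuff'
Operation: keep first occurrence of each character
Scan: s[0]='u' new -> keep; s[1]='f' new -> keep; s[2]='v' new -> keep; s[3]='u' seen -> skip; s[4]='v' seen -> skip; s[5]='l' new -> keep; s[6]='v' seen -> skip; s[7]='u' seen -> skip; s[8]='f' seen -> skip; s[9]='f' seen -> skip
Result: ufvl


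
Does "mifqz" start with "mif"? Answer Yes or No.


Input string: 'mifqz'
Prefix to check: 'mif'
First 3 characters of input: 'mif'
Match: True
Result: Yes


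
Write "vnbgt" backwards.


Input string: 'vnbgt'
Operation: reverse character order
Original order: 'v' -> 'n' -> 'b' -> 'g' -> 't'
Reversed order: 't' -> 'g' -> 'b' -> 'n' -> 'v'
Result: tgbnv


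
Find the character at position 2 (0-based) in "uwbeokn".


Input string: 'uwbeokn'
Operation: get character at index 2
Index mapping: s[0]='u', s[1]='w', s[2]='b'
Result: 'b'


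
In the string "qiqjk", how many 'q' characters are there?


Input string: 'qiqjk'
Target character: 'q'
Scan each position: s[0]='q', s[2]='q'
Matches found at indices: 0, 2
Total: 2


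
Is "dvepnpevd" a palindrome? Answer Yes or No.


Input string: 'dvepnpevd'
Reversed: 'dvepnpevd'
Compare pairs: s[0]='d' vs s[8]='d' (match), s[1]='v' vs s[7]='v' (match), s[2]='e' vs s[6]='e' (match), s[3]='p' vs s[5]='p' (match)
Palindrome: Yes


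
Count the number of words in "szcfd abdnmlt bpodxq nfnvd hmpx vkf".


Input string: 'szcfd abdnmlt bpodxq nfnvd hmpx vkf'
Operation: split by spaces
Words found: 'szcfd', 'abdnmlt', 'bpodxq', 'nfnvd', 'hmpx', 'vkf'
Word count: 6


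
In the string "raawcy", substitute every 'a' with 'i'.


Input string: 'raawcy'
Operation: replace 'a' with 'i'
Positions of 'a': 1, 2
After replacement: riiwcy


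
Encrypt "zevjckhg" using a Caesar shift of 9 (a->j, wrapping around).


Input: 'zevjckhg', shift = 9
Operation: for each letter, (position + 9) mod 26
Mapping: 'z'(25+9=34, 34 mod 26=8)->'i', 'e'(4+9=13)->'n', 'v'(21+9=30, 30 mod 26=4)->'e', 'j'(9+9=18)->'s', 'c'(2+9=11)->'l', 'k'(10+9=19)->'t', 'h'(7+9=16)->'q', 'g'(6+9=15)->'p'
Result: inesltqp


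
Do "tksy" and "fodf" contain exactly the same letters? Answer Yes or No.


String 1: 'tksy' -> sorted: 'ksty'
String 2: 'fodf' -> sorted: 'dffo'
Compare sorted forms: 'ksty' != 'dffo'
Anagram: No


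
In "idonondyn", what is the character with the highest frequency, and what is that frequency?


Input: 'idonondyn'
Operation: tally each character
Counts: 'd':2, 'i':1, 'n':3, 'o':2, 'y':1
Maximum: 'n' appears 3 times


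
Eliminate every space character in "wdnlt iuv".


Input string: 'wdnlt iuv'
Operation: remove all spaces
Words: 'wdnlt', 'iuv'
Join without spaces: wdnltiuv


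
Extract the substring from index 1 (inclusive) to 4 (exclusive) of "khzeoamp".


Input string: 'khzeoamp'
Operation: slice [1:4]
Extract characters: s[1]='h', s[2]='z', s[3]='e'
Result: hze


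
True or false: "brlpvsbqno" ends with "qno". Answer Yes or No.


Input string: 'brlpvsbqno'
Suffix to check: 'qno'
Last 3 characters of input: 'qno'
Match: True
Result: Yes


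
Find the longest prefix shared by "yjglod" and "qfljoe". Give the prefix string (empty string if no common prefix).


String 1: 'yjglod'
String 2: 'qfljoe'
Compare position by position:
pos 0: 'y' vs 'q' differ -> stop
Longest common prefix: "" (length 0)


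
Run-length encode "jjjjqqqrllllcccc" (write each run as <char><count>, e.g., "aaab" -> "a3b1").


Input: 'jjjjqqqrllllcccc'
Operation: identify consecutive runs
Runs: 'jjjj' -> j4, 'qqq' -> q3, 'r' -> r1, 'llll' -> l4, 'cccc' -> c4
Encoded: j4q3r1l4c4


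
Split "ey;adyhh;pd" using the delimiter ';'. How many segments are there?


Input string: 'ey;adyhh;pd'
Delimiter: ';'
Split result: 'ey', 'adyhh', 'pd'
Number of parts: 3


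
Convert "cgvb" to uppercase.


Input string: 'cgvb'
Operation: convert each letter to uppercase
Mapping: 'c'->'C', 'g'->'G', 'v'->'V', 'b'->'B'
Result: CGVB


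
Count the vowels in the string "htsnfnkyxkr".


Input string: 'htsnfnkyxkr'
Operation: count vowels (a, e, i, o, u)
Scan: s[0]='h', s[1]='t', s[2]='s', s[3]='n', s[4]='f', s[5]='n', s[6]='k', s[7]='y', s[8]='x', s[9]='k', s[10]='r'
Vowels found: 0
Result: 0


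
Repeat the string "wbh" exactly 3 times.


Input string: 'wbh'
Operation: repeat 3 times
Concatenation: 'wbh' + 'wbh' + 'wbh'
Result: wbhwbhwbh


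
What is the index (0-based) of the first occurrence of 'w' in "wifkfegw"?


Input string: 'wifkfegw'
Target: 'w'
Scanning left to right: s[0]='w'
First match at index: 0


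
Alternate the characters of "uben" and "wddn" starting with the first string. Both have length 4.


String 1: 'uben'
String 2: 'wddn'
Operation: alternate characters
Pairs: 'u'+'w', 'b'+'d', 'e'+'d', 'n'+'n'
Result: uwbdednn


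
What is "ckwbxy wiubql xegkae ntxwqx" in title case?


Input string: 'ckwbxy wiubql xegkae ntxwqx'
Operation: capitalize first letter of each word
Word transformations: 'ckwbxy'->'Ckwbxy', 'wiubql'->'Wiubql', 'xegkae'->'Xegkae', 'ntxwqx'->'Ntxwqx'
Result: Ckwbxy Wiubql Xegkae Ntxwqx


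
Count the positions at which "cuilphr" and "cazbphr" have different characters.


String 1: 'cuilphr'
String 2: 'cazbphr'
Compare each position: pos 0: 'c'=='c', pos 1: 'u'!='a', pos 2: 'i'!='z', pos 3: 'l'!='b', pos 4: 'p'=='p', pos 5: 'h'=='h', pos 6: 'r'=='r'
Differing positions: 3
Hamming distance: 3


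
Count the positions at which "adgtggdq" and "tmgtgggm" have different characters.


String 1: 'adgtggdq'
String 2: 'tmgtgggm'
Compare each position: pos 0: 'a'!='t', pos 1: 'd'!='m', pos 2: 'g'=='g', pos 3: 't'=='t', pos 4: 'g'=='g', pos 5: 'g'=='g', pos 6: 'd'!='g', pos 7: 'q'!='m'
Differing positions: 4
Hamming distance: 4


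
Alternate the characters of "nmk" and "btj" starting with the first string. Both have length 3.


String 1: 'nmk'
String 2: 'btj'
Operation: alternate characters
Pairs: 'n'+'b', 'm'+'t', 'k'+'j'
Result: nbmtkj


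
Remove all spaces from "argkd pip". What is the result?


Input string: 'argkd pip'
Operation: remove all spaces
Words: 'argkd', 'pip'
Join without spaces: argkdpip


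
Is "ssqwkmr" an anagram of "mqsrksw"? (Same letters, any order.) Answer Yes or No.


String 1: 'mqsrksw' -> sorted: 'kmqrssw'
String 2: 'ssqwkmr' -> sorted: 'kmqrssw'
Compare sorted forms: 'kmqrssw' == 'kmqrssw'
Anagram: Yes


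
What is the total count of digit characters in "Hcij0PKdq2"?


Input string: 'Hcij0PKdq2'
Operation: count digit characters (0-9)
Scan: 'H', 'c', 'i', 'j', '0'(digit), 'P', 'K', 'd', 'q', '2'(digit)
Digits found: 2
Result: 2


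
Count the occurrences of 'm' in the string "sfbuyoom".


Input string: 'sfbuyoom'
Target character: 'm'
Scan each position: s[7]='m'
Matches found at indices: 7
Total: 1


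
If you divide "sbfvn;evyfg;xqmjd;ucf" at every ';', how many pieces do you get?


Input string: 'sbfvn;evyfg;xqmjd;ucf'
Delimiter: ';'
Split result: 'sbfvn', 'evyfg', 'xqmjd', 'ucf'
Number of parts: 4


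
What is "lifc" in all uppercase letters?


Input string: 'lifc'
Operation: convert each letter to uppercase
Mapping: 'l'->'L', 'i'->'I', 'f'->'F', 'c'->'C'
Result: LIFC


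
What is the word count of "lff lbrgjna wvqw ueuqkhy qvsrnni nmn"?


Input string: 'lff lbrgjna wvqw ueuqkhy qvsrnni nmn'
Operation: split by spaces
Words found: 'lff', 'lbrgjna', 'wvqw', 'ueuqkhy', 'qvsrnni', 'nmn'
Word count: 6


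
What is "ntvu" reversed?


Input string: 'ntvu'
Operation: reverse character order
Original order: 'n' -> 't' -> 'v' -> 'u'
Reversed order: 'u' -> 'v' -> 't' -> 'n'
Result: uvtn


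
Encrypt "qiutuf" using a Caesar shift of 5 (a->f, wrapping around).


Input: 'qiutuf', shift = 5
Operation: for each letter, (position + 5) mod 26
Mapping: 'q'(16+5=21)->'v', 'i'(8+5=13)->'n', 'u'(20+5=25)->'z', 't'(19+5=24)->'y', 'u'(20+5=25)->'z', 'f'(5+5=10)->'k'
Result: vnzyzk


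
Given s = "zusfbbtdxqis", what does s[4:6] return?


Input string: 'zusfbbtdxqis'
Operation: slice [4:6]
Extract characters: s[4]='b', s[5]='b'
Result: bb


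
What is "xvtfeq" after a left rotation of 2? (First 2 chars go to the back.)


Input: 'xvtfeq', shift = 2
Operation: split at index 2 and swap parts
Front part s[0:2] = 'xv'
Back part s[2:] = 'tfeq'
Rotated = back + front = 'tfeq' + 'xv'
Result: tfeqxv


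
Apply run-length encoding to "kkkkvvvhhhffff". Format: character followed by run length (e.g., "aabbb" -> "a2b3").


Input: 'kkkkvvvhhhffff'
Operation: identify consecutive runs
Runs: 'kkkk' -> k4, 'vvv' -> v3, 'hhh' -> h3, 'ffff' -> f4
Encoded: k4v3h3f4


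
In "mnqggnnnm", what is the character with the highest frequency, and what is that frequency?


Input: 'mnqggnnnm'
Operation: tally each character
Counts: 'g':2, 'm':2, 'n':4, 'q':1
Maximum: 'n' appears 4 times


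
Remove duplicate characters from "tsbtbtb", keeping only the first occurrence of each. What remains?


Input: 'tsbtbtb'
Operation: keep first occurrence of each character
Scan: s[0]='t' new -> keep; s[1]='s' new -> keep; s[2]='b' new -> keep; s[3]='t' seen -> skip; s[4]='b' seen -> skip; s[5]='t' seen -> skip; s[6]='b' seen -> skip
Result: tsb


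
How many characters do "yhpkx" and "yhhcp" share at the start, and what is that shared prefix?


String 1: 'yhpkx'
String 2: 'yhhcp'
Compare position by position:
pos 0: 'y' vs 'y' match
pos 1: 'h' vs 'h' match
pos 2: 'p' vs 'h' differ -> stop
Longest common prefix: "yh" (length 2)


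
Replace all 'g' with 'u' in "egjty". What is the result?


Input string: 'egjty'
Operation: replace 'g' with 'u'
Positions of 'g': 1
After replacement: eujty


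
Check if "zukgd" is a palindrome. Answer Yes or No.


Input string: 'zukgd'
Reversed: 'dgkuz'
Compare pairs: s[0]='z' vs s[4]='d' (mismatch), s[1]='u' vs s[3]='g' (mismatch)
Palindrome: No


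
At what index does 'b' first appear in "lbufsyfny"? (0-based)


Input string: 'lbufsyfny'
Target: 'b'
Scanning left to right: s[0]='l', s[1]='b'
First match at index: 1


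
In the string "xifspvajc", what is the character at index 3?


Input string: 'xifspvajc'
Operation: get character at index 3
Index mapping: s[0]='x', s[1]='i', s[2]='f', s[3]='s'
Result: 's'


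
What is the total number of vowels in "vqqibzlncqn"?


Input string: 'vqqibzlncqn'
Operation: count vowels (a, e, i, o, u)
Scan: s[0]='v', s[1]='q', s[2]='q', s[3]='i' (vowel), s[4]='b', s[5]='z', s[6]='l', s[7]='n', s[8]='c', s[9]='q', s[10]='n'
Vowels found: 1
Result: 1


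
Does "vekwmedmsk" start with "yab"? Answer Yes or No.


Input string: 'vekwmedmsk'
Prefix to check: 'yab'
First 3 characters of input: 'vek'
Match: False
Result: No


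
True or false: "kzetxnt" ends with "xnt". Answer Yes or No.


Input string: 'kzetxnt'
Suffix to check: 'xnt'
Last 3 characters of input: 'xnt'
Match: True
Result: Yes


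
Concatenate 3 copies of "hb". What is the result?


Input string: 'hb'
Operation: repeat 3 times
Concatenation: 'hb' + 'hb' + 'hb'
Result: hbhbhb


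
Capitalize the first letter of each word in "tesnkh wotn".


Input string: 'tesnkh wotn'
Operation: capitalize first letter of each word
Word transformations: 'tesnkh'->'Tesnkh', 'wotn'->'Wotn'
Result: Tesnkh Wotn


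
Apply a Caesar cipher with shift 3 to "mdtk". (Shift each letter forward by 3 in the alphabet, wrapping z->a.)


Input: 'mdtk', shift = 3
Operation: for each letter, (position + 3) mod 26
Mapping: 'm'(12+3=15)->'p', 'd'(3+3=6)->'g', 't'(19+3=22)->'w', 'k'(10+3=13)->'n'
Result: pgwn


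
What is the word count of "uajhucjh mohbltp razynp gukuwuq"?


Input string: 'uajhucjh mohbltp razynp gukuwuq'
Operation: split by spaces
Words found: 'uajhucjh', 'mohbltp', 'razynp', 'gukuwuq'
Word count: 4


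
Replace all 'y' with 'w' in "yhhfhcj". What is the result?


Input string: 'yhhfhcj'
Operation: replace 'y' with 'w'
Positions of 'y': 0
After replacement: whhfhcj


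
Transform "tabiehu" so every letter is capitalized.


Input string: 'tabiehu'
Operation: convert each letter to uppercase
Mapping: 't'->'T', 'a'->'A', 'b'->'B', 'i'->'I', 'e'->'E', 'h'->'H', 'u'->'U'
Result: TABIEHU


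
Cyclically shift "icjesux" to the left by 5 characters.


Input: 'icjesux', shift = 5
Operation: split at index 5 and swap parts
Front part s[0:5] = 'icjes'
Back part s[5:] = 'ux'
Rotated = back + front = 'ux' + 'icjes'
Result: uxicjes


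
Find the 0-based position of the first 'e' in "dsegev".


Input string: 'dsegev'
Target: 'e'
Scanning left to right: s[0]='d', s[1]='s', s[2]='e'
First match at index: 2


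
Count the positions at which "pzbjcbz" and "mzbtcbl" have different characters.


String 1: 'pzbjcbz'
String 2: 'mzbtcbl'
Compare each position: pos 0: 'p'!='m', pos 1: 'z'=='z', pos 2: 'b'=='b', pos 3: 'j'!='t', pos 4: 'c'=='c', pos 5: 'b'=='b', pos 6: 'z'!='l'
Differing positions: 3
Hamming distance: 3


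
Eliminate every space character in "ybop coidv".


Input string: 'ybop coidv'
Operation: remove all spaces
Words: 'ybop', 'coidv'
Join without spaces: ybopcoidv


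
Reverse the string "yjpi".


Input string: 'yjpi'
Operation: reverse character order
Original order: 'y' -> 'j' -> 'p' -> 'i'
Reversed order: 'i' -> 'p' -> 'j' -> 'y'
Result: ipjy


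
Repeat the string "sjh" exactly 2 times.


Input string: 'sjh'
Operation: repeat 2 times
Concatenation: 'sjh' + 'sjh'
Result: sjhsjh


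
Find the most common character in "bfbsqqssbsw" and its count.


Input: 'bfbsqqssbsw'
Operation: tally each character
Counts: 'b':3, 'f':1, 'q':2, 's':4, 'w':1
Maximum: 's' appears 4 times


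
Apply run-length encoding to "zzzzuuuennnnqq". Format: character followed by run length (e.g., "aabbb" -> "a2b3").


Input: 'zzzzuuuennnnqq'
Operation: identify consecutive runs
Runs: 'zzzz' -> z4, 'uuu' -> u3, 'e' -> e1, 'nnnn' -> n4, 'qq' -> q2
Encoded: z4u3e1n4q2


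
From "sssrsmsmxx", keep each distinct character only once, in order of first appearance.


Input: 'sssrsmsmxx'
Operation: keep first occurrence of each character
Scan: s[0]='s' new -> keep; s[1]='s' seen -> skip; s[2]='s' seen -> skip; s[3]='r' new -> keep; s[4]='s' seen -> skip; s[5]='m' new -> keep; s[6]='s' seen -> skip; s[7]='m' seen -> skip; s[8]='x' new -> keep; s[9]='x' seen -> skip
Result: srmx


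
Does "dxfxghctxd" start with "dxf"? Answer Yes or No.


Input string: 'dxfxghctxd'
Prefix to check: 'dxf'
First 3 characters of input: 'dxf'
Match: True
Result: Yes


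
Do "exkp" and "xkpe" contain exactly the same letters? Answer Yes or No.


String 1: 'exkp' -> sorted: 'ekpx'
String 2: 'xkpe' -> sorted: 'ekpx'
Compare sorted forms: 'ekpx' == 'ekpx'
Anagram: Yes


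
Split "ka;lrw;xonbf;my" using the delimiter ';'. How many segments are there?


Input string: 'ka;lrw;xonbf;my'
Delimiter: ';'
Split result: 'ka', 'lrw', 'xonbf', 'my'
Number of parts: 4


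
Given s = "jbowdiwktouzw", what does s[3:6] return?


Input string: 'jbowdiwktouzw'
Operation: slice [3:6]
Extract characters: s[3]='w', s[4]='d', s[5]='i'
Result: wdi


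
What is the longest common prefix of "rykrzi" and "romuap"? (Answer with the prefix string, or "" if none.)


String 1: 'rykrzi'
String 2: 'romuap'
Compare position by position:
pos 0: 'r' vs 'r' match
pos 1: 'y' vs 'o' differ -> stop
Longest common prefix: "r" (length 1)


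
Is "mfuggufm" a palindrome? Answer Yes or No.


Input string: 'mfuggufm'
Reversed: 'mfuggufm'
Compare pairs: s[0]='m' vs s[7]='m' (match), s[1]='f' vs s[6]='f' (match), s[2]='u' vs s[5]='u' (match), s[3]='g' vs s[4]='g' (match)
Palindrome: Yes


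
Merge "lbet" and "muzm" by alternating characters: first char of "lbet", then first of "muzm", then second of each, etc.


String 1: 'lbet'
String 2: 'muzm'
Operation: alternate characters
Pairs: 'l'+'m', 'b'+'u', 'e'+'z', 't'+'m'
Result: lmbueztm


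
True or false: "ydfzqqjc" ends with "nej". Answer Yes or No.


Input string: 'ydfzqqjc'
Suffix to check: 'nej'
Last 3 characters of input: 'qjc'
Match: False
Result: No


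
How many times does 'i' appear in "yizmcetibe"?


Input string: 'yizmcetibe'
Target character: 'i'
Scan each position: s[1]='i', s[7]='i'
Matches found at indices: 1, 7
Total: 2


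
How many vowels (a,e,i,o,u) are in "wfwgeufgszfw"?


Input string: 'wfwgeufgszfw'
Operation: count vowels (a, e, i, o, u)
Scan: s[0]='w', s[1]='f', s[2]='w', s[3]='g', s[4]='e' (vowel), s[5]='u' (vowel), s[6]='f', s[7]='g', s[8]='s', s[9]='z', s[10]='f', s[11]='w'
Vowels found: 2
Result: 2


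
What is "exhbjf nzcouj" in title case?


Input string: 'exhbjf nzcouj'
Operation: capitalize first letter of each word
Word transformations: 'exhbjf'->'Exhbjf', 'nzcouj'->'Nzcouj'
Result: Exhbjf Nzcouj


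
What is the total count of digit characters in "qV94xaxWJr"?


Input string: 'qV94xaxWJr'
Operation: count digit characters (0-9)
Scan: 'q', 'V', '9'(digit), '4'(digit), 'x', 'a', 'x', 'W', 'J', 'r'
Digits found: 2
Result: 2


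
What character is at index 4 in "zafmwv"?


Input string: 'zafmwv'
Operation: get character at index 4
Index mapping: s[0]='z', s[1]='a', s[2]='f', s[3]='m', s[4]='w'
Result: 'w'


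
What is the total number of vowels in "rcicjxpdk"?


Input string: 'rcicjxpdk'
Operation: count vowels (a, e, i, o, u)
Scan: s[0]='r', s[1]='c', s[2]='i' (vowel), s[3]='c', s[4]='j', s[5]='x', s[6]='p', s[7]='d', s[8]='k'
Vowels found: 1
Result: 1


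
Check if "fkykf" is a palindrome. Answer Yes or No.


Input string: 'fkykf'
Reversed: 'fkykf'
Compare pairs: s[0]='f' vs s[4]='f' (match), s[1]='k' vs s[3]='k' (match)
Palindrome: Yes


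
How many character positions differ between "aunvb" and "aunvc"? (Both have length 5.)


String 1: 'aunvb'
String 2: 'aunvc'
Compare each position: pos 0: 'a'=='a', pos 1: 'u'=='u', pos 2: 'n'=='n', pos 3: 'v'=='v', pos 4: 'b'!='c'
Differing positions: 1
Hamming distance: 1


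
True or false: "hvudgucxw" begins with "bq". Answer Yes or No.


Input string: 'hvudgucxw'
Prefix to check: 'bq'
First 2 characters of input: 'hv'
Match: False
Result: No


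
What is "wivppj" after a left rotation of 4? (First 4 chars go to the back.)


Input: 'wivppj', shift = 4
Operation: split at index 4 and swap parts
Front part s[0:4] = 'wivp'
Back part s[4:] = 'pj'
Rotated = back + front = 'pj' + 'wivp'
Result: pjwivp


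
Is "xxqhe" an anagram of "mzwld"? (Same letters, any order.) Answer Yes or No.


String 1: 'mzwld' -> sorted: 'dlmwz'
String 2: 'xxqhe' -> sorted: 'ehqxx'
Compare sorted forms: 'dlmwz' != 'ehqxx'
Anagram: No


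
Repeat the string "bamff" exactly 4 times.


Input string: 'bamff'
Operation: repeat 4 times
Concatenation: 'bamff' + 'bamff' + 'bamff' + 'bamff'
Result: bamffbamffbamffbamff


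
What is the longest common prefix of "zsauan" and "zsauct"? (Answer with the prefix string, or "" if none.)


String 1: 'zsauan'
String 2: 'zsauct'
Compare position by position:
pos 0: 'z' vs 'z' match
pos 1: 's' vs 's' match
pos 2: 'a' vs 'a' match
pos 3: 'u' vs 'u' match
pos 4: 'a' vs 'c' differ -> stop
Longest common prefix: "zsau" (length 4)


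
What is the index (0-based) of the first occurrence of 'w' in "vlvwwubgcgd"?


Input string: 'vlvwwubgcgd'
Target: 'w'
Scanning left to right: s[0]='v', s[1]='l', s[2]='v', s[3]='w'
First match at index: 3


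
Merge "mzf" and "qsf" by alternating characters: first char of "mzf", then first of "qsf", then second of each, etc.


String 1: 'mzf'
String 2: 'qsf'
Operation: alternate characters
Pairs: 'm'+'q', 'z'+'s', 'f'+'f'
Result: mqzsff


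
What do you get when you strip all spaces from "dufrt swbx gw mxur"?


Input string: 'dufrt swbx gw mxur'
Operation: remove all spaces
Words: 'dufrt', 'swbx', 'gw', 'mxur'
Join without spaces: dufrtswbxgwmxur


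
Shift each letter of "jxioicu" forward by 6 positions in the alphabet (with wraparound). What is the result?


Input: 'jxioicu', shift = 6
Operation: for each letter, (position + 6) mod 26
Mapping: 'j'(9+6=15)->'p', 'x'(23+6=29, 29 mod 26=3)->'d', 'i'(8+6=14)->'o', 'o'(14+6=20)->'u', 'i'(8+6=14)->'o', 'c'(2+6=8)->'i', 'u'(20+6=26, 26 mod 26=0)->'a'
Result: pdouoia


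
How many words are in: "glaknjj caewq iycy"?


Input string: 'glaknjj caewq iycy'
Operation: split by spaces
Words found: 'glaknjj', 'caewq', 'iycy'
Word count: 3


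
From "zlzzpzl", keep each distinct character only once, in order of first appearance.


Input: 'zlzzpzl'
Operation: keep first occurrence of each character
Scan: s[0]='z' new -> keep; s[1]='l' new -> keep; s[2]='z' seen -> skip; s[3]='z' seen -> skip; s[4]='p' new -> keep; s[5]='z' seen -> skip; s[6]='l' seen -> skip
Result: zlp


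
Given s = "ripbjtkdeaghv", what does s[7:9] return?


Input string: 'ripbjtkdeaghv'
Operation: slice [7:9]
Extract characters: s[7]='d', s[8]='e'
Result: de


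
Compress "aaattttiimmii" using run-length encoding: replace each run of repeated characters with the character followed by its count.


Input: 'aaattttiimmii'
Operation: identify consecutive runs
Runs: 'aaa' -> a3, 'tttt' -> t4, 'ii' -> i2, 'mm' -> m2, 'ii' -> i2
Encoded: a3t4i2m2i2


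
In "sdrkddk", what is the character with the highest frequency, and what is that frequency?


Input: 'sdrkddk'
Operation: tally each character
Counts: 'd':3, 'k':2, 'r':1, 's':1
Maximum: 'd' appears 3 times


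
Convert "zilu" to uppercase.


Input string: 'zilu'
Operation: convert each letter to uppercase
Mapping: 'z'->'Z', 'i'->'I', 'l'->'L', 'u'->'U'
Result: ZILU


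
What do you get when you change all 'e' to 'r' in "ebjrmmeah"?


Input string: 'ebjrmmeah'
Operation: replace 'e' with 'r'
Positions of 'e': 0, 6
After replacement: rbjrmmrah


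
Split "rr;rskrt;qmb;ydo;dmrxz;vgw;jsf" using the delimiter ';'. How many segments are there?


Input string: 'rr;rskrt;qmb;ydo;dmrxz;vgw;jsf'
Delimiter: ';'
Split result: 'rr', 'rskrt', 'qmb', 'ydo', 'dmrxz', 'vgw', 'jsf'
Number of parts: 7


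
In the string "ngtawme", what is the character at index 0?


Input string: 'ngtawme'
Operation: get character at index 0
Index mapping: s[0]='n'
Result: 'n'


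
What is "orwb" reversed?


Input string: 'orwb'
Operation: reverse character order
Original order: 'o' -> 'r' -> 'w' -> 'b'
Reversed order: 'b' -> 'w' -> 'r' -> 'o'
Result: bwro


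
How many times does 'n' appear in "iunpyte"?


Input string: 'iunpyte'
Target character: 'n'
Scan each position: s[2]='n'
Matches found at indices: 2
Total: 1


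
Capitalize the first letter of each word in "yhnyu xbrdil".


Input string: 'yhnyu xbrdil'
Operation: capitalize first letter of each word
Word transformations: 'yhnyu'->'Yhnyu', 'xbrdil'->'Xbrdil'
Result: Yhnyu Xbrdil


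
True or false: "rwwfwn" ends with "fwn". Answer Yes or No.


Input string: 'rwwfwn'
Suffix to check: 'fwn'
Last 3 characters of input: 'fwn'
Match: True
Result: Yes


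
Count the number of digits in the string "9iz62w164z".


Input string: '9iz62w164z'
Operation: count digit characters (0-9)
Scan: '9'(digit), 'i', 'z', '6'(digit), '2'(digit), 'w', '1'(digit), '6'(digit), '4'(digit), 'z'
Digits found: 6
Result: 6


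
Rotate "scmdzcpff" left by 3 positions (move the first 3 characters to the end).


Input: 'scmdzcpff', shift = 3
Operation: split at index 3 and swap parts
Front part s[0:3] = 'scm'
Back part s[3:] = 'dzcpff'
Rotated = back + front = 'dzcpff' + 'scm'
Result: dzcpffscm


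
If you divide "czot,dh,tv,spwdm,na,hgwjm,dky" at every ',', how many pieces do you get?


Input string: 'czot,dh,tv,spwdm,na,hgwjm,dky'
Delimiter: ','
Split result: 'czot', 'dh', 'tv', 'spwdm', 'na', 'hgwjm', 'dky'
Number of parts: 7


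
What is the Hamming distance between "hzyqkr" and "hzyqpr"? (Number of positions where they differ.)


String 1: 'hzyqkr'
String 2: 'hzyqpr'
Compare each position: pos 0: 'h'=='h', pos 1: 'z'=='z', pos 2: 'y'=='y', pos 3: 'q'=='q', pos 4: 'k'!='p', pos 5: 'r'=='r'
Differing positions: 1
Hamming distance: 1


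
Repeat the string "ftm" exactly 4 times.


Input string: 'ftm'
Operation: repeat 4 times
Concatenation: 'ftm' + 'ftm' + 'ftm' + 'ftm'
Result: ftmftmftmftm


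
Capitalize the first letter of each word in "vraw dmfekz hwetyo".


Input string: 'vraw dmfekz hwetyo'
Operation: capitalize first letter of each word
Word transformations: 'vraw'->'Vraw', 'dmfekz'->'Dmfekz', 'hwetyo'->'Hwetyo'
Result: Vraw Dmfekz Hwetyo


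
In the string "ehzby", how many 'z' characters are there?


Input string: 'ehzby'
Target character: 'z'
Scan each position: s[2]='z'
Matches found at indices: 2
Total: 1


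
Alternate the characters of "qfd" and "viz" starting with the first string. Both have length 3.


String 1: 'qfd'
String 2: 'viz'
Operation: alternate characters
Pairs: 'q'+'v', 'f'+'i', 'd'+'z'
Result: qvfidz


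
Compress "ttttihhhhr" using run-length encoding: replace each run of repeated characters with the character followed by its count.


Input: 'ttttihhhhr'
Operation: identify consecutive runs
Runs: 'tttt' -> t4, 'i' -> i1, 'hhhh' -> h4, 'r' -> r1
Encoded: t4i1h4r1


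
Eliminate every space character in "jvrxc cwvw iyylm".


Input string: 'jvrxc cwvw iyylm'
Operation: remove all spaces
Words: 'jvrxc', 'cwvw', 'iyylm'
Join without spaces: jvrxccwvwiyylm


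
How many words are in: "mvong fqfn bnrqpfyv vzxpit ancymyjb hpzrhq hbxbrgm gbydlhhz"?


Input string: 'mvong fqfn bnrqpfyv vzxpit ancymyjb hpzrhq hbxbrgm gbydlhhz'
Operation: split by spaces
Words found: 'mvong', 'fqfn', 'bnrqpfyv', 'vzxpit', 'ancymyjb', 'hpzrhq', 'hbxbrgm', 'gbydlhhz'
Word count: 8


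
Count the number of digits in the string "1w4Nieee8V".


Input string: '1w4Nieee8V'
Operation: count digit characters (0-9)
Scan: '1'(digit), 'w', '4'(digit), 'N', 'i', 'e', 'e', 'e', '8'(digit), 'V'
Digits found: 3
Result: 3


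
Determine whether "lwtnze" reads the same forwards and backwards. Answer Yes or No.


Input string: 'lwtnze'
Reversed: 'ezntwl'
Compare pairs: s[0]='l' vs s[5]='e' (mismatch), s[1]='w' vs s[4]='z' (mismatch), s[2]='t' vs s[3]='n' (mismatch)
Palindrome: No


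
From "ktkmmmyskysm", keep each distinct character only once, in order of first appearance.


Input: 'ktkmmmyskysm'
Operation: keep first occurrence of each character
Scan: s[0]='k' new -> keep; s[1]='t' new -> keep; s[2]='k' seen -> skip; s[3]='m' new -> keep; s[4]='m' seen -> skip; s[5]='m' seen -> skip; s[6]='y' new -> keep; s[7]='s' new -> keep; s[8]='k' seen -> skip; s[9]='y' seen -> skip; s[10]='s' seen -> skip; s[11]='m' seen -> skip
Result: ktmys


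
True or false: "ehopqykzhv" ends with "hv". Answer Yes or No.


Input string: 'ehopqykzhv'
Suffix to check: 'hv'
Last 2 characters of input: 'hv'
Match: True
Result: Yes


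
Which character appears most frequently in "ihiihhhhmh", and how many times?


Input: 'ihiihhhhmh'
Operation: tally each character
Counts: 'h':6, 'i':3, 'm':1
Maximum: 'h' appears 6 times


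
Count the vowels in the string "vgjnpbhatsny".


Input string: 'vgjnpbhatsny'
Operation: count vowels (a, e, i, o, u)
Scan: s[0]='v', s[1]='g', s[2]='j', s[3]='n', s[4]='p', s[5]='b', s[6]='h', s[7]='a' (vowel), s[8]='t', s[9]='s', s[10]='n', s[11]='y'
Vowels found: 1
Result: 1


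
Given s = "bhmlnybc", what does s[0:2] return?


Input string: 'bhmlnybc'
Operation: slice [0:2]
Extract characters: s[0]='b', s[1]='h'
Result: bh


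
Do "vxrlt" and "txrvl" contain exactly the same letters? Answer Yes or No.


String 1: 'vxrlt' -> sorted: 'lrtvx'
String 2: 'txrvl' -> sorted: 'lrtvx'
Compare sorted forms: 'lrtvx' == 'lrtvx'
Anagram: Yes


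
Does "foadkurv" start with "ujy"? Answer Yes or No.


Input string: 'foadkurv'
Prefix to check: 'ujy'
First 3 characters of input: 'foa'
Match: False
Result: No


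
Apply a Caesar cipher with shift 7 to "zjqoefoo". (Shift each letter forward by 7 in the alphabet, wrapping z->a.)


Input: 'zjqoefoo', shift = 7
Operation: for each letter, (position + 7) mod 26
Mapping: 'z'(25+7=32, 32 mod 26=6)->'g', 'j'(9+7=16)->'q', 'q'(16+7=23)->'x', 'o'(14+7=21)->'v', 'e'(4+7=11)->'l', 'f'(5+7=12)->'m', 'o'(14+7=21)->'v', 'o'(14+7=21)->'v'
Result: gqxvlmvv


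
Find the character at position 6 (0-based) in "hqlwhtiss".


Input string: 'hqlwhtiss'
Operation: get character at index 6
Index mapping: s[0]='h', s[1]='q', s[2]='l', s[3]='w', s[4]='h', s[5]='t', s[6]='i'
Result: 'i'
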